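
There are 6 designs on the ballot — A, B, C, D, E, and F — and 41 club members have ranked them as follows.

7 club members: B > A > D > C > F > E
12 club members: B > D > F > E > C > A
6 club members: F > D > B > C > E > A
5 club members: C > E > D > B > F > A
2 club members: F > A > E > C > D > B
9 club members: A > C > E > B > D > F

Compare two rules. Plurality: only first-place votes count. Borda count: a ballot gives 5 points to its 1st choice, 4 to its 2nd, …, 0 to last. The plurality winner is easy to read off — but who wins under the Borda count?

Plurality first-place counts: A 9, B 19, C 5, D 0, E 0, F 8 → B.
Borda totals: A 81, B 141, C 103, D 119, E 83, F 88 → B.

B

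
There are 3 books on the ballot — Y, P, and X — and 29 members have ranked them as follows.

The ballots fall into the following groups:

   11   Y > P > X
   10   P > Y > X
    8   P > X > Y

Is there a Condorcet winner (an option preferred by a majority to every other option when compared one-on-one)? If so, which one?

Head-to-head results (29 voters total):
Y vs P: P wins 18–11.
Y vs X: Y wins 21–8.
P vs X: P wins 29–0.
P beats each rival — Y (18–11), X (29–0) — so P is the Condorcet winner.

P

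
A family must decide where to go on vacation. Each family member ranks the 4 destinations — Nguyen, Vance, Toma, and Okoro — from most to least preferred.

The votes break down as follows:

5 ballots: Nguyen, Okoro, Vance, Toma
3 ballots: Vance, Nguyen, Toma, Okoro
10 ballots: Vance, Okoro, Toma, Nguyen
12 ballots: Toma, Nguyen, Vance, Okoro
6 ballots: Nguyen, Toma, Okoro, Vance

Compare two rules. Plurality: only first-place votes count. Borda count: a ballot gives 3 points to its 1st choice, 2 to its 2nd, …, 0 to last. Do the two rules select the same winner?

No

Plurality first-place counts: Nguyen 11, Vance 13, Toma 12, Okoro 0 → Vance.
Borda totals: Nguyen 63, Vance 56, Toma 61, Okoro 36 → Nguyen.
The two rules disagree: plurality picks Vance, Borda picks Nguyen.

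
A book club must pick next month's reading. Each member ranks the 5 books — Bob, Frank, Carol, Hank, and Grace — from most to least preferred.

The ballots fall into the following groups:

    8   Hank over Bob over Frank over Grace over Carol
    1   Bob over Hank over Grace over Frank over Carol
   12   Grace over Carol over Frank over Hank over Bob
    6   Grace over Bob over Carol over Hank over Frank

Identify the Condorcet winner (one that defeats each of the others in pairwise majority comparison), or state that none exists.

Head-to-head results (27 voters total):
Bob vs Frank: Bob wins 15–12.
Bob vs Carol: Bob wins 15–12.
Bob vs Hank: Hank wins 20–7.
Bob vs Grace: Grace wins 18–9.
Frank vs Carol: Carol wins 18–9.
Frank vs Hank: Hank wins 15–12.
Frank vs Grace: Grace wins 19–8.
Carol vs Hank: Carol wins 18–9.
Carol vs Grace: Grace wins 27–0.
Hank vs Grace: Grace wins 18–9.
Grace beats each rival — Bob (18–9), Frank (19–8), Carol (27–0), Hank (18–9) — so Grace is the Condorcet winner.

Grace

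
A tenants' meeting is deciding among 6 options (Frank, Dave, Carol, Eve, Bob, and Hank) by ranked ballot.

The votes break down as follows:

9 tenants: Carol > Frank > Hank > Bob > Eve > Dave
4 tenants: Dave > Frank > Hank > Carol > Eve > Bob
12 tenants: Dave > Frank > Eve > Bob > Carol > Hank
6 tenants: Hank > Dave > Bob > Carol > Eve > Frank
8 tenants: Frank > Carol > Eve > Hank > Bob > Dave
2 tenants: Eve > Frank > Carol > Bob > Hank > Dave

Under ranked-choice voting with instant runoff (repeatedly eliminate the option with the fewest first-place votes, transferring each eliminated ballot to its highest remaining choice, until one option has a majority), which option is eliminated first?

Round 1: Dave 16, Carol 9, Frank 8, Hank 6, Eve 2, Bob 0. Bob has the fewest and is eliminated.
Round 2: Dave 16, Carol 9, Frank 8, Hank 6, Eve 2. Eve has the fewest and is eliminated.
Round 3: Dave 16, Frank 10, Carol 9, Hank 6. Hank has the fewest and is eliminated.
Round 4: Dave 22, Frank 10, Carol 9. Dave has a majority.

Bob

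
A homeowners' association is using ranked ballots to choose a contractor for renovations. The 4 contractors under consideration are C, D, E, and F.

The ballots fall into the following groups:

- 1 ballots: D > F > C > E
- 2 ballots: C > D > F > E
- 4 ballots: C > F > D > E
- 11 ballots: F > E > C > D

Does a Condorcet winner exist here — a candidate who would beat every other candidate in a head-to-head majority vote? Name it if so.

F

Head-to-head results (18 voters total):
C vs D: C wins 17–1.
C vs E: E wins 11–7.
C vs F: F wins 12–6.
D vs E: E wins 11–7.
D vs F: F wins 15–3.
E vs F: F wins 18–0.
F beats each rival — C (12–6), D (15–3), E (18–0) — so F is the Condorcet winner.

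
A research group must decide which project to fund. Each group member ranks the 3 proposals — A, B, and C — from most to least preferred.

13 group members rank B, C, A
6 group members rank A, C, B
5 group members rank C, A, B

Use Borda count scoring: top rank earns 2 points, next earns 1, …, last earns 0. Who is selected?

C

Borda scores:
  A: 13·0 + 6·2 + 5·1 = 17
  B: 13·2 + 6·0 + 5·0 = 26
  C: 13·1 + 6·1 + 5·2 = 29
C has the highest total.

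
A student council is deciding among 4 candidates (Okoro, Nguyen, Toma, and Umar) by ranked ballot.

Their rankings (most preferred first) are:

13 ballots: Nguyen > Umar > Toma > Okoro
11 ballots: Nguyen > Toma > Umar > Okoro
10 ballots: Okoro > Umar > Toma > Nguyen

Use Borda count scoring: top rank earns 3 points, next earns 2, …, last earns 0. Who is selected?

Nguyen

Borda scores:
  Okoro: 13·0 + 11·0 + 10·3 = 30
  Nguyen: 13·3 + 11·3 + 10·0 = 72
  Toma: 13·1 + 11·2 + 10·1 = 45
  Umar: 13·2 + 11·1 + 10·2 = 57
Nguyen has the highest total.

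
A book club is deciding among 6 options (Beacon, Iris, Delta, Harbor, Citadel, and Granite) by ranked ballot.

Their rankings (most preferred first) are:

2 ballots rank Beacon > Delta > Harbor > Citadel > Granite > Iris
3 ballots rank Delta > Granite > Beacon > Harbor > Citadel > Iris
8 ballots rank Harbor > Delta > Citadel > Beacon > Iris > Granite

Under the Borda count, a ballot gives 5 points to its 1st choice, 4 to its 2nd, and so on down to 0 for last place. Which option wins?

Borda scores:
  Beacon: 2·5 + 3·3 + 8·2 = 35
  Iris: 2·0 + 3·0 + 8·1 = 8
  Delta: 2·4 + 3·5 + 8·4 = 55
  Harbor: 2·3 + 3·2 + 8·5 = 52
  Citadel: 2·2 + 3·1 + 8·3 = 31
  Granite: 2·1 + 3·4 + 8·0 = 14
Delta has the highest total.

Delta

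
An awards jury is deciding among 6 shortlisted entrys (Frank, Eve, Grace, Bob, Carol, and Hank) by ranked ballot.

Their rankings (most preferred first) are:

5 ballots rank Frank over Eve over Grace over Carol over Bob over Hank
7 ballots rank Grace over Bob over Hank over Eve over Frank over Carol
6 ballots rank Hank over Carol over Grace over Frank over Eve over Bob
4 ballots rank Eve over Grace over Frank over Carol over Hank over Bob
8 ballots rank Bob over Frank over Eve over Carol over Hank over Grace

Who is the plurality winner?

First-place vote totals:
  Frank: 5
  Eve: 4
  Grace: 7
  Bob: 8
  Carol: 0
  Hank: 6
Bob has the most first-place votes.

Bob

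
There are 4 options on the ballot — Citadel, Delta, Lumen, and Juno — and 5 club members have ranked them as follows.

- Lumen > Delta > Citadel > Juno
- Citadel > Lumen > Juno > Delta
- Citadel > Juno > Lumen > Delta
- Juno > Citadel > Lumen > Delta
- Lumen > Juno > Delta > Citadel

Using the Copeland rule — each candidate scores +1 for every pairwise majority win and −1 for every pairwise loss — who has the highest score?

Citadel

Pairwise results:
  Citadel vs Delta: Citadel wins 3–2.
  Citadel vs Lumen: Citadel wins 3–2.
  Citadel vs Juno: Citadel wins 3–2.
  Delta vs Lumen: Lumen wins 5–0.
  Delta vs Juno: Juno wins 4–1.
  Lumen vs Juno: Lumen wins 3–2.
Copeland scores (wins − losses):
  Citadel: 3 − 0 = 3
  Delta: 0 − 3 = -3
  Lumen: 2 − 1 = 1
  Juno: 1 − 2 = -1
Citadel has the best Copeland score.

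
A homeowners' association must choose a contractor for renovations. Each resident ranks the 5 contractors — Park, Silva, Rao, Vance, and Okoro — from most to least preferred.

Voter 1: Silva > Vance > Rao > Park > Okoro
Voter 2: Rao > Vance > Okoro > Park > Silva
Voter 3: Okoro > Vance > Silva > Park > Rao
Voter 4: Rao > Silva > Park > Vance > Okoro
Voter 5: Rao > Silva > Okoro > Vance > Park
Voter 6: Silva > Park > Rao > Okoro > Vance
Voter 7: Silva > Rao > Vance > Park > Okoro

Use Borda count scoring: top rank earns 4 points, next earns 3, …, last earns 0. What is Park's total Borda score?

9

Borda scores:
  Park: 1 + 1 + 1 + 2 + 0 + 3 + 1 = 9
  Silva: 4 + 0 + 2 + 3 + 3 + 4 + 4 = 20
  Rao: 2 + 4 + 0 + 4 + 4 + 2 + 3 = 19
  Vance: 3 + 3 + 3 + 1 + 1 + 0 + 2 = 13
  Okoro: 0 + 2 + 4 + 0 + 2 + 1 + 0 = 9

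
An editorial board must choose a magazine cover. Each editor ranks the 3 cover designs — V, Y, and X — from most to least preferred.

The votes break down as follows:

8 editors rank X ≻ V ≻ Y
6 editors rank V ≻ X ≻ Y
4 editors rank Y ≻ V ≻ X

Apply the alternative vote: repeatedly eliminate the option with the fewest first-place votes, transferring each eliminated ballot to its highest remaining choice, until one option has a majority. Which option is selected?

V

Round 1: X 8, V 6, Y 4. Y has the fewest and is eliminated.
Round 2: V 10, X 8. V has a majority.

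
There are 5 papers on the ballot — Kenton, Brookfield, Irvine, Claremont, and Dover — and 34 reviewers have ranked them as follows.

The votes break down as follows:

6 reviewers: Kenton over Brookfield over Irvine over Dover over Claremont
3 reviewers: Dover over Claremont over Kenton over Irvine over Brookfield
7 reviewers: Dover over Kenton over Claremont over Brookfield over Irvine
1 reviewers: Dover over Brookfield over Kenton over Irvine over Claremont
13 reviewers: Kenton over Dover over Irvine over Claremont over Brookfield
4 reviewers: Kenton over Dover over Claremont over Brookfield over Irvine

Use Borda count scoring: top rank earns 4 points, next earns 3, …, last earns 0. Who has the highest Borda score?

Borda scores:
  Kenton: 6·4 + 3·2 + 7·3 + 2 + 13·4 + 4·4 = 121
  Brookfield: 6·3 + 3·0 + 7·1 + 3 + 13·0 + 4·1 = 32
  Irvine: 6·2 + 3·1 + 7·0 + 1 + 13·2 + 4·0 = 42
  Claremont: 6·0 + 3·3 + 7·2 + 0 + 13·1 + 4·2 = 44
  Dover: 6·1 + 3·4 + 7·4 + 4 + 13·3 + 4·3 = 101
Kenton has the highest total.

Kenton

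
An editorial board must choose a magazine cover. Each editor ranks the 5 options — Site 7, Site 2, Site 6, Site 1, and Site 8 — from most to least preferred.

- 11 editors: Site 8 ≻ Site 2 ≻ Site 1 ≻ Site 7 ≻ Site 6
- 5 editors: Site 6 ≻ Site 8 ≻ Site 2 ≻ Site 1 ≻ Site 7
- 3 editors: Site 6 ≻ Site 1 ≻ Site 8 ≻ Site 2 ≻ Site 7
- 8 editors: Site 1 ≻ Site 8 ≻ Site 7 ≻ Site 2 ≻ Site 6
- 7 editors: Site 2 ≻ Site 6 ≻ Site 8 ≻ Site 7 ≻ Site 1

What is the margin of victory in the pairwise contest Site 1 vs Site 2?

Ballots ranking Site 1 above Site 2: 3+8 = 11.
Ballots ranking Site 2 above Site 1: 11+5+7 = 23.
Site 2 wins 23–11, a margin of 12.

12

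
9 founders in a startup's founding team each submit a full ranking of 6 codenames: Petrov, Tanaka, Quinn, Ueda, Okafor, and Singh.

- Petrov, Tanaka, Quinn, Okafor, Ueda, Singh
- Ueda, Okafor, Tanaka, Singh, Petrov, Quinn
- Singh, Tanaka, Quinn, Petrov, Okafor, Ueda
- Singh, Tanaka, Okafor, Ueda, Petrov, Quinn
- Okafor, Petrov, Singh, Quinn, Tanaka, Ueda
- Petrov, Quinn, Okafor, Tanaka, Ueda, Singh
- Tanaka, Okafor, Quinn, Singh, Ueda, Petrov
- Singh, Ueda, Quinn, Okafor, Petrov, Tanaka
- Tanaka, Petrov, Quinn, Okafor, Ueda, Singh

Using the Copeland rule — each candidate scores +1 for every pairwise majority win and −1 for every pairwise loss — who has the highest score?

Tanaka

Pairwise results:
  Petrov vs Tanaka: Tanaka wins 5–4.
  Petrov vs Quinn: Petrov wins 6–3.
  Petrov vs Ueda: Petrov wins 5–4.
  Petrov vs Okafor: Okafor wins 5–4.
  Petrov vs Singh: Singh wins 5–4.
  Tanaka vs Quinn: Tanaka wins 6–3.
  Tanaka vs Ueda: Tanaka wins 7–2.
  Tanaka vs Okafor: Tanaka wins 5–4.
  Tanaka vs Singh: Tanaka wins 5–4.
  Quinn vs Ueda: Quinn wins 6–3.
  Quinn vs Okafor: Quinn wins 5–4.
  Quinn vs Singh: Singh wins 5–4.
  Ueda vs Okafor: Okafor wins 7–2.
  Ueda vs Singh: Singh wins 5–4.
  Okafor vs Singh: Okafor wins 6–3.
Copeland scores (wins − losses):
  Petrov: 2 − 3 = -1
  Tanaka: 5 − 0 = 5
  Quinn: 2 − 3 = -1
  Ueda: 0 − 5 = -5
  Okafor: 3 − 2 = 1
  Singh: 3 − 2 = 1
Tanaka has the best Copeland score.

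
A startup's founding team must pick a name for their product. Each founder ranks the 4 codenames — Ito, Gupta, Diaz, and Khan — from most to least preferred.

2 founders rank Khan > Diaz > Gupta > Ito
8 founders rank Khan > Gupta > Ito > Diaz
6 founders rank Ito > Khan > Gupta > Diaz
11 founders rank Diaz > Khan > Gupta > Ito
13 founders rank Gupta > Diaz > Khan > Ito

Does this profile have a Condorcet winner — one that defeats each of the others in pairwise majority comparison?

Head-to-head results (40 voters total):
Ito vs Gupta: Gupta wins 34–6.
Ito vs Diaz: Diaz wins 26–14.
Ito vs Khan: Khan wins 34–6.
Gupta vs Diaz: Gupta wins 27–13.
Gupta vs Khan: Khan wins 27–13.
Diaz vs Khan: Diaz wins 24–16.
No candidate beats all others: Gupta beats Diaz beats Khan beats Gupta, a majority cycle.

No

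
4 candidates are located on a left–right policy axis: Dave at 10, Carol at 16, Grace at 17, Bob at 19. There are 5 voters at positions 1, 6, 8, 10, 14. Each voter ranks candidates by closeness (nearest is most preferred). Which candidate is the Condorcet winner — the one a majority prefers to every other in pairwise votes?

With single-peaked preferences on a line, the Condorcet winner is the candidate closest to the median voter.
The median voter (position 8) is closest to Dave at 10.
Check: Dave vs Bob — voters closer to Dave: 5 of 5.

Dave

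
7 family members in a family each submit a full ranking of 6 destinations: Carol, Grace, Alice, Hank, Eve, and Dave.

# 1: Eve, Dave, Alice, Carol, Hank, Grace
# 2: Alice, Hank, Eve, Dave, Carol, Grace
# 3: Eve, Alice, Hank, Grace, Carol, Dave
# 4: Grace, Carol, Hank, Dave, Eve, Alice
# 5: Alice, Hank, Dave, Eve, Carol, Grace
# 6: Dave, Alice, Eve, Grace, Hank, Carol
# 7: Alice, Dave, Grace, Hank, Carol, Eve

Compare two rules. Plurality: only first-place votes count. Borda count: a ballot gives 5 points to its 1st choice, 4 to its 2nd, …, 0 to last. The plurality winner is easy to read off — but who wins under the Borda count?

Alice

Plurality first-place counts: Carol 0, Grace 1, Alice 3, Hank 0, Eve 2, Dave 1 → Alice.
Borda totals: Carol 10, Grace 12, Alice 26, Hank 18, Eve 19, Dave 20 → Alice.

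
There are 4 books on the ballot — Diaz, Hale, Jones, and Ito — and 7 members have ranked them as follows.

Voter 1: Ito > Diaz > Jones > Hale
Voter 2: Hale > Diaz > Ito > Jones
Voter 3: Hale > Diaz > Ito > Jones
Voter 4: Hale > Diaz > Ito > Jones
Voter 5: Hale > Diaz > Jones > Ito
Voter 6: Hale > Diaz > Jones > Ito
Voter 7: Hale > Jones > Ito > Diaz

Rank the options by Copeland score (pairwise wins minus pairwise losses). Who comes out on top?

Pairwise results:
  Diaz vs Hale: Hale wins 6–1.
  Diaz vs Jones: Diaz wins 6–1.
  Diaz vs Ito: Diaz wins 5–2.
  Hale vs Jones: Hale wins 6–1.
  Hale vs Ito: Hale wins 6–1.
  Jones vs Ito: Ito wins 4–3.
Copeland scores (wins − losses):
  Diaz: 2 − 1 = 1
  Hale: 3 − 0 = 3
  Jones: 0 − 3 = -3
  Ito: 1 − 2 = -1
Hale has the best Copeland score.

Hale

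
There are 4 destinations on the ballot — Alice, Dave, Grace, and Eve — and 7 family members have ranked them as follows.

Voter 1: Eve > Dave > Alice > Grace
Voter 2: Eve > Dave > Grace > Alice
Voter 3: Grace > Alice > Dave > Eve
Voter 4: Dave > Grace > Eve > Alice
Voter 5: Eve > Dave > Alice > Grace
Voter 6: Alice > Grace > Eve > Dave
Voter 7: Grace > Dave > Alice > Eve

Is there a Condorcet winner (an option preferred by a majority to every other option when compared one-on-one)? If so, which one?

There is no Condorcet winner

Head-to-head results (7 voters total):
Alice vs Dave: Dave wins 5–2.
Alice vs Grace: Grace wins 4–3.
Alice vs Eve: Eve wins 4–3.
Dave vs Grace: Dave wins 4–3.
Dave vs Eve: Eve wins 4–3.
Grace vs Eve: Grace wins 4–3.
No candidate beats all others: Dave beats Grace beats Eve beats Dave, a majority cycle.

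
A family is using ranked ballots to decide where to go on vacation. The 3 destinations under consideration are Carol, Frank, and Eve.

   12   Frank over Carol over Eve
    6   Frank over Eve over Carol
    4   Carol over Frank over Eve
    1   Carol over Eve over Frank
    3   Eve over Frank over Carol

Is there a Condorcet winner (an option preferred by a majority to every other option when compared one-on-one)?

Head-to-head results (26 voters total):
Carol vs Frank: Frank wins 21–5.
Carol vs Eve: Carol wins 17–9.
Frank vs Eve: Frank wins 22–4.
Frank beats each rival — Carol (21–5), Eve (22–4) — so Frank is the Condorcet winner.

Yes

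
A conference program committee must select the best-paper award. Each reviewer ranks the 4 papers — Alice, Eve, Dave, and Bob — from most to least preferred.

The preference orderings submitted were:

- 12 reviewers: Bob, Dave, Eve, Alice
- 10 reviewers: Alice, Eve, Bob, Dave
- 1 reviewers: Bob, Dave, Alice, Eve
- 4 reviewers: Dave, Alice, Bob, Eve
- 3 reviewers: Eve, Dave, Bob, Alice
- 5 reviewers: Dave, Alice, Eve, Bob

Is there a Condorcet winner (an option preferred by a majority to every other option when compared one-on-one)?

Head-to-head results (35 voters total):
Alice vs Eve: Alice wins 20–15.
Alice vs Dave: Dave wins 25–10.
Alice vs Bob: Alice wins 19–16.
Eve vs Dave: Dave wins 22–13.
Eve vs Bob: Eve wins 18–17.
Dave vs Bob: Bob wins 23–12.
No candidate beats all others: Alice beats Bob beats Dave beats Alice, a majority cycle.

No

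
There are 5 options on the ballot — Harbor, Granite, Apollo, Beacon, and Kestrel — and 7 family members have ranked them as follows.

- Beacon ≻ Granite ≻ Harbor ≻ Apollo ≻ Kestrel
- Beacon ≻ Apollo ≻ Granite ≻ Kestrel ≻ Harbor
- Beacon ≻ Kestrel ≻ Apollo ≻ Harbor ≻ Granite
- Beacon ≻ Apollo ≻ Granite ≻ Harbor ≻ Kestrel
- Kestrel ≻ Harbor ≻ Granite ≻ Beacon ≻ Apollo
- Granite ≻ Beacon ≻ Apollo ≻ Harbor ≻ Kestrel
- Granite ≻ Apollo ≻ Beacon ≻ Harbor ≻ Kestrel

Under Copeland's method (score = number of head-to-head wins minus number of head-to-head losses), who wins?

Beacon

Pairwise results:
  Harbor vs Granite: Granite wins 5–2.
  Harbor vs Apollo: Apollo wins 5–2.
  Harbor vs Beacon: Beacon wins 6–1.
  Harbor vs Kestrel: Harbor wins 4–3.
  Granite vs Apollo: Granite wins 4–3.
  Granite vs Beacon: Beacon wins 4–3.
  Granite vs Kestrel: Granite wins 5–2.
  Apollo vs Beacon: Beacon wins 6–1.
  Apollo vs Kestrel: Apollo wins 5–2.
  Beacon vs Kestrel: Beacon wins 6–1.
Copeland scores (wins − losses):
  Harbor: 1 − 3 = -2
  Granite: 3 − 1 = 2
  Apollo: 2 − 2 = 0
  Beacon: 4 − 0 = 4
  Kestrel: 0 − 4 = -4
Beacon has the best Copeland score.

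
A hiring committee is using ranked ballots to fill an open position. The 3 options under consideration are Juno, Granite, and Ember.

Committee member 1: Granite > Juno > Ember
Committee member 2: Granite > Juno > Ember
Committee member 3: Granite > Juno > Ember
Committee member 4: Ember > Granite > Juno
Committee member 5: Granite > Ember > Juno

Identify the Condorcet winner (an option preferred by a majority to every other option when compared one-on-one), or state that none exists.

Head-to-head results (5 voters total):
Juno vs Granite: Granite wins 5–0.
Juno vs Ember: Juno wins 3–2.
Granite vs Ember: Granite wins 4–1.
Granite beats each rival — Juno (5–0), Ember (4–1) — so Granite is the Condorcet winner.

Granite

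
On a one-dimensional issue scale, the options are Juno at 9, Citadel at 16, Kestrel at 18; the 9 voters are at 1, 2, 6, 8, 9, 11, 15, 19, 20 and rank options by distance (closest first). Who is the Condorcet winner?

Juno

With single-peaked preferences on a line, the Condorcet winner is the candidate closest to the median voter.
The median voter (position 9) is closest to Juno at 9.
Check: Juno vs Citadel — voters closer to Juno: 6 of 9.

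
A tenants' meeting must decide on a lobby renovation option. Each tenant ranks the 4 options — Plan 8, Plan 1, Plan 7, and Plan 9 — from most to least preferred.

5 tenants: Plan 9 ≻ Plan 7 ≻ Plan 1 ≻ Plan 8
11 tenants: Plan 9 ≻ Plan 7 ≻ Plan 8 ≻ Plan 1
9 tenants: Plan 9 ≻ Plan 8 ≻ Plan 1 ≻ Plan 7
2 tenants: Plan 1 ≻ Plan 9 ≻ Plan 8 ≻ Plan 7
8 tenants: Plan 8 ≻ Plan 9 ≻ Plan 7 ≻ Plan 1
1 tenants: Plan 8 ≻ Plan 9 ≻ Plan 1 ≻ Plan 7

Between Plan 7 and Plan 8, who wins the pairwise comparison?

Plan 8

Ballots ranking Plan 7 above Plan 8: 5+11 = 16.
Ballots ranking Plan 8 above Plan 7: 9+2+8+1 = 20.
Plan 8 wins the head-to-head, 20–16.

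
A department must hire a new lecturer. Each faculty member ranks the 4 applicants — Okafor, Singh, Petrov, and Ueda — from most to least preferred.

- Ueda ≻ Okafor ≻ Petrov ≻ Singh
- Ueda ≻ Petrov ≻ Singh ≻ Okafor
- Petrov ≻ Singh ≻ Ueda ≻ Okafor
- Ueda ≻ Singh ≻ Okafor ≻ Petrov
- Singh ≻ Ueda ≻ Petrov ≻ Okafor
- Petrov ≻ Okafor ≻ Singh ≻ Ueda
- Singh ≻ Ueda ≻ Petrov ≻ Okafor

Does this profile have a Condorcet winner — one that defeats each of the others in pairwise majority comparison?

No

Head-to-head results (7 voters total):
Okafor vs Singh: Singh wins 5–2.
Okafor vs Petrov: Petrov wins 5–2.
Okafor vs Ueda: Ueda wins 6–1.
Singh vs Petrov: Petrov wins 4–3.
Singh vs Ueda: Singh wins 4–3.
Petrov vs Ueda: Ueda wins 5–2.
No candidate beats all others: Singh beats Ueda beats Petrov beats Singh, a majority cycle.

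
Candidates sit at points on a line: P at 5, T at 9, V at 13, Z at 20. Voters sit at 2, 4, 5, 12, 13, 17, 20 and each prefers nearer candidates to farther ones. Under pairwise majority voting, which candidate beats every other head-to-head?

With single-peaked preferences on a line, the Condorcet winner is the candidate closest to the median voter.
The median voter (position 12) is closest to V at 13.
Check: V vs Z — voters closer to V: 5 of 7.

V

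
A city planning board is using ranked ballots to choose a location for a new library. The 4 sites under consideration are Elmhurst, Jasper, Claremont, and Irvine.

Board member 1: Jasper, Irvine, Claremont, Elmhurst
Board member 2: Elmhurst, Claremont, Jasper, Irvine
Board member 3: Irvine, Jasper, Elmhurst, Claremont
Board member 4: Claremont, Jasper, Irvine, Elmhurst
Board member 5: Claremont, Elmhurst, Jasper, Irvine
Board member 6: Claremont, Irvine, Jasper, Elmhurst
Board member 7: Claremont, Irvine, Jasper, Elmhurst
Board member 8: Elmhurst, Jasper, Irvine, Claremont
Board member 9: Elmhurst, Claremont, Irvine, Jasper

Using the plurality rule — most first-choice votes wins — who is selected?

Claremont

First-place vote totals:
  Elmhurst: 3
  Jasper: 1
  Claremont: 4
  Irvine: 1
Claremont has the most first-place votes.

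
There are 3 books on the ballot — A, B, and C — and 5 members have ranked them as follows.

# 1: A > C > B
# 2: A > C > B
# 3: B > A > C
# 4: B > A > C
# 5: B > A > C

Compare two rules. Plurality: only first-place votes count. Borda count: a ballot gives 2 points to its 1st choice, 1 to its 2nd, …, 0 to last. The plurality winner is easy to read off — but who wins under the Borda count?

Plurality first-place counts: A 2, B 3, C 0 → B.
Borda totals: A 7, B 6, C 2 → A.

A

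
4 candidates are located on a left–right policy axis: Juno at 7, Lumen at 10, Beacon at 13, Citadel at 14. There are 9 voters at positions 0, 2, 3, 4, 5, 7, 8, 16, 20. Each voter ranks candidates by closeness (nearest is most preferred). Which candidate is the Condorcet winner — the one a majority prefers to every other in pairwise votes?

Juno

With single-peaked preferences on a line, the Condorcet winner is the candidate closest to the median voter.
The median voter (position 5) is closest to Juno at 7.
Check: Juno vs Lumen — voters closer to Juno: 7 of 9.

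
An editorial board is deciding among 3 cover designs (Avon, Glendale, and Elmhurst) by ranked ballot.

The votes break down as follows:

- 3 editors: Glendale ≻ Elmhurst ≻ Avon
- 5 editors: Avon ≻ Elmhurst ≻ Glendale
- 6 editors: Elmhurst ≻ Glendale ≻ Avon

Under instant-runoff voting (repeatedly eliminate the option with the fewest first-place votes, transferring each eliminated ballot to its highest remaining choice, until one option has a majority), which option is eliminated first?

Round 1: Elmhurst 6, Avon 5, Glendale 3. Glendale has the fewest and is eliminated.
Round 2: Elmhurst 9, Avon 5. Elmhurst has a majority.

Glendale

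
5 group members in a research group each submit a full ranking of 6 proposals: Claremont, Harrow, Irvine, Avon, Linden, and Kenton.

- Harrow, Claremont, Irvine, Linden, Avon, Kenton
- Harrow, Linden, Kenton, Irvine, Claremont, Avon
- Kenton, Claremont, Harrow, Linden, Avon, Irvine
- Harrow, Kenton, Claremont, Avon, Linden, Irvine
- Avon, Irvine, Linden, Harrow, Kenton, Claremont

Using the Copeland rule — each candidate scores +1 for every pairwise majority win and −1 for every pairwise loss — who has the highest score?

Harrow

Pairwise results:
  Claremont vs Harrow: Harrow wins 4–1.
  Claremont vs Irvine: Claremont wins 3–2.
  Claremont vs Avon: Claremont wins 4–1.
  Claremont vs Linden: Claremont wins 3–2.
  Claremont vs Kenton: Kenton wins 4–1.
  Harrow vs Irvine: Harrow wins 4–1.
  Harrow vs Avon: Harrow wins 4–1.
  Harrow vs Linden: Harrow wins 4–1.
  Harrow vs Kenton: Harrow wins 4–1.
  Irvine vs Avon: Avon wins 3–2.
  Irvine vs Linden: Linden wins 3–2.
  Irvine vs Kenton: Kenton wins 3–2.
  Avon vs Linden: Linden wins 3–2.
  Avon vs Kenton: Kenton wins 3–2.
  Linden vs Kenton: Linden wins 3–2.
Copeland scores (wins − losses):
  Claremont: 3 − 2 = 1
  Harrow: 5 − 0 = 5
  Irvine: 0 − 5 = -5
  Avon: 1 − 4 = -3
  Linden: 3 − 2 = 1
  Kenton: 3 − 2 = 1
Harrow has the best Copeland score.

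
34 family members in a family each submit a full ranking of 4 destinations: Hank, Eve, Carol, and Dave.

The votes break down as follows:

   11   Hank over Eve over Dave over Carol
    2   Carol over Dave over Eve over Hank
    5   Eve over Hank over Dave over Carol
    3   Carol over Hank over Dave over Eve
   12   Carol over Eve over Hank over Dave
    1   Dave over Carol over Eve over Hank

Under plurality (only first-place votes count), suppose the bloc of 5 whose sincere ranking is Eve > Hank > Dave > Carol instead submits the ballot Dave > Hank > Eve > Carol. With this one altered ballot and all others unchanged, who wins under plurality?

First-place totals with the altered ballot: Hank 11, Eve 0, Carol 17, Dave 6.
The winner is unchanged: still Carol.

Carol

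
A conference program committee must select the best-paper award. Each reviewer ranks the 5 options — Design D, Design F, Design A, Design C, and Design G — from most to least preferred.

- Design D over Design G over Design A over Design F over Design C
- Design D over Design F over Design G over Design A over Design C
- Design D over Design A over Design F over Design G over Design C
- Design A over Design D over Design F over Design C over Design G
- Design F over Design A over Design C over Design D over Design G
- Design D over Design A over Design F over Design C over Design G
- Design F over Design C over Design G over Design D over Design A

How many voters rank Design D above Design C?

Ballots ranking Design D above Design C: 5.
Ballots ranking Design C above Design D: 2.
So 5 of 7 voters prefer Design D to Design C.

5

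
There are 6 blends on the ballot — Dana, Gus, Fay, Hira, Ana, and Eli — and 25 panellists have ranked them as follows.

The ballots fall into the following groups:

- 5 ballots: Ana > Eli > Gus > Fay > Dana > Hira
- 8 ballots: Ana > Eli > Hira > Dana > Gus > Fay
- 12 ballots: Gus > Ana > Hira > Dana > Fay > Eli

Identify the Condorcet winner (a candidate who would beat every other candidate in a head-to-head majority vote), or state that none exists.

Ana

Head-to-head results (25 voters total):
Dana vs Gus: Gus wins 17–8.
Dana vs Fay: Dana wins 20–5.
Dana vs Hira: Hira wins 20–5.
Dana vs Ana: Ana wins 25–0.
Dana vs Eli: Eli wins 13–12.
Gus vs Fay: Gus wins 25–0.
Gus vs Hira: Gus wins 17–8.
Gus vs Ana: Ana wins 13–12.
Gus vs Eli: Eli wins 13–12.
Fay vs Hira: Hira wins 20–5.
Fay vs Ana: Ana wins 25–0.
Fay vs Eli: Eli wins 13–12.
Hira vs Ana: Ana wins 25–0.
Hira vs Eli: Eli wins 13–12.
Ana vs Eli: Ana wins 25–0.
Ana beats each rival — Dana (25–0), Gus (13–12), Fay (25–0), Hira (25–0), Eli (25–0) — so Ana is the Condorcet winner.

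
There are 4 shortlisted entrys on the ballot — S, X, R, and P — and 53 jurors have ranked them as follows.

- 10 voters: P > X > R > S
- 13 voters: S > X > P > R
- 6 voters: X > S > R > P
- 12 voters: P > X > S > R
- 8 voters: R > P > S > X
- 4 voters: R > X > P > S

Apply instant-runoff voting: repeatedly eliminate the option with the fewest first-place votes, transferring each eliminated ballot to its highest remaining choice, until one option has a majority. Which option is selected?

P

Round 1: P 22, S 13, R 12, X 6. X has the fewest and is eliminated.
Round 2: P 22, S 19, R 12. R has the fewest and is eliminated.
Round 3: P 34, S 19. P has a majority.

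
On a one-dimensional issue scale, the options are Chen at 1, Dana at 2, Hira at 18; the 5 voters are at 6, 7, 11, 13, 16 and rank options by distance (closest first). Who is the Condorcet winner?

Hira

With single-peaked preferences on a line, the Condorcet winner is the candidate closest to the median voter.
The median voter (position 11) is closest to Hira at 18.
Check: Hira vs Dana — voters closer to Hira: 3 of 5.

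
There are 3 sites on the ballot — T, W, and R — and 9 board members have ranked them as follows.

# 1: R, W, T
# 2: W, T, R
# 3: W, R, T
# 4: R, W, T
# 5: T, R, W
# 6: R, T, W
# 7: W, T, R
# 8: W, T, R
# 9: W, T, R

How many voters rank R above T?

Ballots ranking R above T: 4.
Ballots ranking T above R: 5.
So 4 of 9 voters prefer R to T.

4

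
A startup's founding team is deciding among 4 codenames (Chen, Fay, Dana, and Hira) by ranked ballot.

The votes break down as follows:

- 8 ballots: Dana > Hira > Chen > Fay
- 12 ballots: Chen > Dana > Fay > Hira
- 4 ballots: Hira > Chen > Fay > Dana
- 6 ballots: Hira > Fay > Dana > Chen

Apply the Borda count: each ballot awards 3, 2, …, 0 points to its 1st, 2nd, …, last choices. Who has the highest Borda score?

Borda scores:
  Chen: 8·1 + 12·3 + 4·2 + 6·0 = 52
  Fay: 8·0 + 12·1 + 4·1 + 6·2 = 28
  Dana: 8·3 + 12·2 + 4·0 + 6·1 = 54
  Hira: 8·2 + 12·0 + 4·3 + 6·3 = 46
Dana has the highest total.

Dana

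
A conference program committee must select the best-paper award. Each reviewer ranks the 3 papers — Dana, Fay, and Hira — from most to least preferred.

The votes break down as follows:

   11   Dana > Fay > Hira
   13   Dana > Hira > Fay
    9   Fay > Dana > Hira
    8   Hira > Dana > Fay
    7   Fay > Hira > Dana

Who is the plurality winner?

Dana

First-place vote totals:
  Dana: 24
  Fay: 16
  Hira: 8
Dana has the most first-place votes.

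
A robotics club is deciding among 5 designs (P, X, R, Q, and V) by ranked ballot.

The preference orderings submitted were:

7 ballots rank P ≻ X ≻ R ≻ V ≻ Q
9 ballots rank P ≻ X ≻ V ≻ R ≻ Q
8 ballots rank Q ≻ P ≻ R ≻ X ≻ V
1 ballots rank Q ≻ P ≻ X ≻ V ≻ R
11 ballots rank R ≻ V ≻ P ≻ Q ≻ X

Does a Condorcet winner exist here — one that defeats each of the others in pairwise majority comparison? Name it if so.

Head-to-head results (36 voters total):
P vs X: P wins 36–0.
P vs R: P wins 25–11.
P vs Q: P wins 27–9.
P vs V: P wins 25–11.
X vs R: R wins 19–17.
X vs Q: Q wins 20–16.
X vs V: X wins 25–11.
R vs Q: R wins 27–9.
R vs V: R wins 26–10.
Q vs V: V wins 27–9.
P beats each rival — X (36–0), R (25–11), Q (27–9), V (25–11) — so P is the Condorcet winner.

P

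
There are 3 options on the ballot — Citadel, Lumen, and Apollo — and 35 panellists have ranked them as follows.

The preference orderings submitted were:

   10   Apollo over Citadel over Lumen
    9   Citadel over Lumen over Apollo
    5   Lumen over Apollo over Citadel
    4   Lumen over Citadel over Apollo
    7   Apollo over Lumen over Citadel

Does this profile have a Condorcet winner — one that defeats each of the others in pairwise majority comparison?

Head-to-head results (35 voters total):
Citadel vs Lumen: Citadel wins 19–16.
Citadel vs Apollo: Apollo wins 22–13.
Lumen vs Apollo: Lumen wins 18–17.
No candidate beats all others: Citadel beats Lumen beats Apollo beats Citadel, a majority cycle.

No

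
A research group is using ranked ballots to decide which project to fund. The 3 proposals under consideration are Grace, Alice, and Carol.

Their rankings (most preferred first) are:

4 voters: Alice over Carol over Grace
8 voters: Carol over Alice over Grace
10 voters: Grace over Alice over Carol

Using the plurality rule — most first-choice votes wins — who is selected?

First-place vote totals:
  Grace: 10
  Alice: 4
  Carol: 8
Grace has the most first-place votes.

Grace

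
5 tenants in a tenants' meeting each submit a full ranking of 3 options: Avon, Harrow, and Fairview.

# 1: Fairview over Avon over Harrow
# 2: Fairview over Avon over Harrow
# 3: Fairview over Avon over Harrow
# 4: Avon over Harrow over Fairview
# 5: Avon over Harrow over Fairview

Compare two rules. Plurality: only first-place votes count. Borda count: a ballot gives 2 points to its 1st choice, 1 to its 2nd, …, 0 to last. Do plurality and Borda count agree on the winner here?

No

Plurality first-place counts: Avon 2, Harrow 0, Fairview 3 → Fairview.
Borda totals: Avon 7, Harrow 2, Fairview 6 → Avon.
The two rules disagree: plurality picks Fairview, Borda picks Avon.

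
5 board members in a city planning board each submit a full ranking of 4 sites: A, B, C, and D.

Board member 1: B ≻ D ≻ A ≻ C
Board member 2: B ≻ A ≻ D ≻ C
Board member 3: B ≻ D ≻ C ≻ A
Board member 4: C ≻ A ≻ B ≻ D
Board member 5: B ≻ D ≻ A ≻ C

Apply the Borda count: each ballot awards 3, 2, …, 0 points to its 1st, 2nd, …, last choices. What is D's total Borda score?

Borda scores:
  A: 1 + 2 + 0 + 2 + 1 = 6
  B: 3 + 3 + 3 + 1 + 3 = 13
  C: 0 + 0 + 1 + 3 + 0 = 4
  D: 2 + 1 + 2 + 0 + 2 = 7

7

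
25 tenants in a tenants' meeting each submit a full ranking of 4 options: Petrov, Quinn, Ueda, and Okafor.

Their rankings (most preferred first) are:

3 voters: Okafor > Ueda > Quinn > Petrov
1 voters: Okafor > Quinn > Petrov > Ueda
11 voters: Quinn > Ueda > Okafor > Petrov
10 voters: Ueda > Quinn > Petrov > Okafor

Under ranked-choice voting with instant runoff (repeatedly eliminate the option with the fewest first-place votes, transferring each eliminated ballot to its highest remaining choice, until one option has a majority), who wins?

Round 1: Quinn 11, Ueda 10, Okafor 4, Petrov 0. Petrov has the fewest and is eliminated.
Round 2: Quinn 11, Ueda 10, Okafor 4. Okafor has the fewest and is eliminated.
Round 3: Ueda 13, Quinn 12. Ueda has a majority.

Ueda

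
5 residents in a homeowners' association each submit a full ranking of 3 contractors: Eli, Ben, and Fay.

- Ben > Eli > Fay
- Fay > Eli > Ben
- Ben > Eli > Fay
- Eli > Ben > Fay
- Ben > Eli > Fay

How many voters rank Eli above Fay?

Ballots ranking Eli above Fay: 4.
Ballots ranking Fay above Eli: 1.
So 4 of 5 voters prefer Eli to Fay.

4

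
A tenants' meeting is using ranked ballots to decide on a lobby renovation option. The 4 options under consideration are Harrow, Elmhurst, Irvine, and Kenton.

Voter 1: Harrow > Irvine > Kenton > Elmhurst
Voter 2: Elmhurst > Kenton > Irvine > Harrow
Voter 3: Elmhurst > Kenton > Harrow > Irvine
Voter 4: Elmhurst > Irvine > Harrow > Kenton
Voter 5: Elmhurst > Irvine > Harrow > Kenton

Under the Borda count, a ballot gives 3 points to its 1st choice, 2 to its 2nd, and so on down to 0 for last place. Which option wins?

Borda scores:
  Harrow: 3 + 0 + 1 + 1 + 1 = 6
  Elmhurst: 0 + 3 + 3 + 3 + 3 = 12
  Irvine: 2 + 1 + 0 + 2 + 2 = 7
  Kenton: 1 + 2 + 2 + 0 + 0 = 5
Elmhurst has the highest total.

Elmhurst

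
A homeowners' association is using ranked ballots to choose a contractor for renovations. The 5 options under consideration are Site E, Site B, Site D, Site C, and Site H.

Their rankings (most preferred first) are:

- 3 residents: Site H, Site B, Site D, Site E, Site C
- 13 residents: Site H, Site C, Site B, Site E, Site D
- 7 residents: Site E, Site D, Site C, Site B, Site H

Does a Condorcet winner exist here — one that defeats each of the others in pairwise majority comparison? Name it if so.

Site H

Head-to-head results (23 voters total):
Site E vs Site B: Site B wins 16–7.
Site E vs Site D: Site E wins 20–3.
Site E vs Site C: Site C wins 13–10.
Site E vs Site H: Site H wins 16–7.
Site B vs Site D: Site B wins 16–7.
Site B vs Site C: Site C wins 20–3.
Site B vs Site H: Site H wins 16–7.
Site D vs Site C: Site C wins 13–10.
Site D vs Site H: Site H wins 16–7.
Site C vs Site H: Site H wins 16–7.
Site H beats each rival — Site E (16–7), Site B (16–7), Site D (16–7), Site C (16–7) — so Site H is the Condorcet winner.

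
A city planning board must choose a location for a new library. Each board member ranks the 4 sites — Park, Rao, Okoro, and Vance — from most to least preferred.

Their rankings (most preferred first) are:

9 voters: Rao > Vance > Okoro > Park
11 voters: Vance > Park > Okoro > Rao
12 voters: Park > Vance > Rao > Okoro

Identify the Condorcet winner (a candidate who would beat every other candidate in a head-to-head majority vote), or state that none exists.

Vance

Head-to-head results (32 voters total):
Park vs Rao: Park wins 23–9.
Park vs Okoro: Park wins 23–9.
Park vs Vance: Vance wins 20–12.
Rao vs Okoro: Rao wins 21–11.
Rao vs Vance: Vance wins 23–9.
Okoro vs Vance: Vance wins 32–0.
Vance beats each rival — Park (20–12), Rao (23–9), Okoro (32–0) — so Vance is the Condorcet winner.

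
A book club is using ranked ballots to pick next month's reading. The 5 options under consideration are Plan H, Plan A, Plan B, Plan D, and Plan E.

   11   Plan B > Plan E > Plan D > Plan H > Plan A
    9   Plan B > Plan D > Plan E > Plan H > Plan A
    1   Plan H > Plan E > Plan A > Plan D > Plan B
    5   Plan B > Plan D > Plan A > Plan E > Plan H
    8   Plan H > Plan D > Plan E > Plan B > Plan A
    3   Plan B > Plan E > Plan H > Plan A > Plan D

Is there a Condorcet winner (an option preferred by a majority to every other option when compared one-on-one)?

Yes

Head-to-head results (37 voters total):
Plan H vs Plan A: Plan H wins 32–5.
Plan H vs Plan B: Plan B wins 28–9.
Plan H vs Plan D: Plan D wins 25–12.
Plan H vs Plan E: Plan E wins 28–9.
Plan A vs Plan B: Plan B wins 36–1.
Plan A vs Plan D: Plan D wins 33–4.
Plan A vs Plan E: Plan E wins 32–5.
Plan B vs Plan D: Plan B wins 28–9.
Plan B vs Plan E: Plan B wins 28–9.
Plan D vs Plan E: Plan D wins 22–15.
Plan B beats each rival — Plan H (28–9), Plan A (36–1), Plan D (28–9), Plan E (28–9) — so Plan B is the Condorcet winner.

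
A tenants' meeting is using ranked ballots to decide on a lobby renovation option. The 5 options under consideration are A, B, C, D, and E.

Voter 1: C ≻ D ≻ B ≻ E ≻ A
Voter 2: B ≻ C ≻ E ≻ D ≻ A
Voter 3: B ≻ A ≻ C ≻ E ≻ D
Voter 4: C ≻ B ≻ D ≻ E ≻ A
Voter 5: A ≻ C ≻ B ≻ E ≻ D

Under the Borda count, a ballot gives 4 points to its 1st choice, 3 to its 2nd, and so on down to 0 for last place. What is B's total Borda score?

Borda scores:
  A: 0 + 0 + 3 + 0 + 4 = 7
  B: 2 + 4 + 4 + 3 + 2 = 15
  C: 4 + 3 + 2 + 4 + 3 = 16
  D: 3 + 1 + 0 + 2 + 0 = 6
  E: 1 + 2 + 1 + 1 + 1 = 6

15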